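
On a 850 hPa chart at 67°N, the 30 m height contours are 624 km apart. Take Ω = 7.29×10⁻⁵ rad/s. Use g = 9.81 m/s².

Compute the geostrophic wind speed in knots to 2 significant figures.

6.8 knots

Coriolis parameter at 67°N:
f = 2Ω sin φ = 2 × 7.29×10⁻⁵ × sin 67° = 1.34×10⁻⁴ s⁻¹
Height gradient: |∂Z/∂n| = 30 m / 624000 m = 4.81×10⁻⁵
On a pressure surface, geostrophic balance gives V_g = (g/f)|∂Z/∂n|:
V_g = 9.81 × 4.81×10⁻⁵ / 1.34×10⁻⁴ = 3.51 m/s
Converting: 3.51 m/s × 1.944 = 6.8 knots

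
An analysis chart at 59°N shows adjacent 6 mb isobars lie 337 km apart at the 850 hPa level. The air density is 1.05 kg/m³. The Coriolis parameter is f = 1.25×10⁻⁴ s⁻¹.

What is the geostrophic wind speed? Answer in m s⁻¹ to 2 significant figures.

14 m s⁻¹

Pressure gradient: |∂P/∂n| = 600 Pa / 337000 m = 1.78×10⁻³ Pa/m
Geostrophic balance (pressure-gradient force = Coriolis force):
V_g = (1/(fρ)) |∂P/∂n| = 1.78×10⁻³ / (1.25×10⁻⁴ × 1.05) = 13.6 m/s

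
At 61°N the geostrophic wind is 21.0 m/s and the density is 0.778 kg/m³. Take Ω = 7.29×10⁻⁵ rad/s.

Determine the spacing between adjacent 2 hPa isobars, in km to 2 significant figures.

Coriolis parameter at 61°N:
f = 2Ω sin φ = 2 × 7.29×10⁻⁵ × sin 61° = 1.28×10⁻⁴ s⁻¹
Geostrophic balance rearranged: |∂P/∂n| = f ρ V_g
|∂P/∂n| = 1.28×10⁻⁴ × 0.778 × 21.0 = 2.08×10⁻³ Pa/m
Isobar spacing: Δn = ΔP/|∂P/∂n| = 200 Pa / 2.08×10⁻³ Pa/m = 95996 m ≈ 96 km

96 km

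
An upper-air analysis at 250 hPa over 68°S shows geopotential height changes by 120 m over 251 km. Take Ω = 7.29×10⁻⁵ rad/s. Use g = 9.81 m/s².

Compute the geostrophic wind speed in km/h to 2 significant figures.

Coriolis parameter at 68°S:
f = 2Ω sin φ = 2 × 7.29×10⁻⁵ × sin 68° = 1.35×10⁻⁴ s⁻¹
Height gradient: |∂Z/∂n| = 120 m / 251000 m = 4.78×10⁻⁴
On a pressure surface, geostrophic balance gives V_g = (g/f)|∂Z/∂n|:
V_g = 9.81 × 4.78×10⁻⁴ / 1.35×10⁻⁴ = 34.7 m/s
Converting: 34.7 m/s × 3.6 = 120 km/h

120 km/h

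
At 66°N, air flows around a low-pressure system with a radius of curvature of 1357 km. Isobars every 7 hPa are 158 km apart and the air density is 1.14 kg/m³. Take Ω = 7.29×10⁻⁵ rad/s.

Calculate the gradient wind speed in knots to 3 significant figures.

Coriolis parameter at 66°N:
f = 2Ω sin φ = 2 × 7.29×10⁻⁵ × sin 66° = 1.33×10⁻⁴ s⁻¹
Pressure gradient: |∂P/∂n| = 700 Pa / 158000 m = 4.43×10⁻³ Pa/m
Geostrophic speed: V_g = |∂P/∂n|/(fρ) = 4.43×10⁻³/(1.33×10⁻⁴ × 1.14) = 29.2 m/s
Around a low, centrifugal force acts outward with Coriolis, so pressure-gradient force balances both:
(1/ρ)|∂P/∂n| = fV + V²/R  →  V² + fR·V − fR·V_g = 0
With fR = 1.33×10⁻⁴ × 1357×10³ m = 181 m/s:
V = [−fR + √((fR)² + 4 fR V_g)]/2 = [−181 + √(181² + 4×181×29.2)]/2 = 25.6 m/s
Subgeostrophic (V < V_g = 29.2 m/s), as expected around a low.
Converting: 25.6 m/s × 1.944 = 49.7 knots

49.7 knots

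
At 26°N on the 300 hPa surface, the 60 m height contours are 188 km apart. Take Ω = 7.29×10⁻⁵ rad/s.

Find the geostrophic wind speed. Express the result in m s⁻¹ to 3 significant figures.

Coriolis parameter at 26°N:
f = 2Ω sin φ = 2 × 7.29×10⁻⁵ × sin 26° = 6.39×10⁻⁵ s⁻¹
Height gradient: |∂Z/∂n| = 60 m / 188000 m = 3.19×10⁻⁴
On a pressure surface, geostrophic balance gives V_g = (g/f)|∂Z/∂n|:
V_g = 9.81 × 3.19×10⁻⁴ / 6.39×10⁻⁵ = 49.0 m/s

49.0 m s⁻¹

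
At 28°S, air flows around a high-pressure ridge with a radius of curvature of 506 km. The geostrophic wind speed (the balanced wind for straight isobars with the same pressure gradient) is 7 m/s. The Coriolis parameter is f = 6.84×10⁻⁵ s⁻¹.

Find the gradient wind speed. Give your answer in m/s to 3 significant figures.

Around a high, pressure-gradient force acts outward with centrifugal, so Coriolis balances both:
fV = (1/ρ)|∂P/∂n| + V²/R  →  V² − fR·V + fR·V_g = 0
With fR = 6.84×10⁻⁵ × 506×10³ m = 34.6 m/s:
V = [fR − √((fR)² − 4 fR V_g)]/2 = [34.6 − √(34.6² − 4×34.6×7)]/2 = 9.74 m/s
Supergeostrophic (V > V_g = 7 m/s), as expected around a high.

9.74 m/s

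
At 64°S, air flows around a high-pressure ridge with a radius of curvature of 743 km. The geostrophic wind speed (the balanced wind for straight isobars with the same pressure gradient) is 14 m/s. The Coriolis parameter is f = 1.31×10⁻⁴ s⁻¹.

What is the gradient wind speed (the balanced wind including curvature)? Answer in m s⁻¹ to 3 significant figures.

Around a high, pressure-gradient force acts outward with centrifugal, so Coriolis balances both:
fV = (1/ρ)|∂P/∂n| + V²/R  →  V² − fR·V + fR·V_g = 0
With fR = 1.31×10⁻⁴ × 743×10³ m = 97.3 m/s:
V = [fR − √((fR)² − 4 fR V_g)]/2 = [97.3 − √(97.3² − 4×97.3×14)]/2 = 17 m/s
Supergeostrophic (V > V_g = 14 m/s), as expected around a high.

17.0 m s⁻¹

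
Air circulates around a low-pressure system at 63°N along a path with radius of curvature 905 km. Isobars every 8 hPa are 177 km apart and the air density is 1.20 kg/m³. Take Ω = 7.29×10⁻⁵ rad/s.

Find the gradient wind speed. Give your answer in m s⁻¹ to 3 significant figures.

Coriolis parameter at 63°N:
f = 2Ω sin φ = 2 × 7.29×10⁻⁵ × sin 63° = 1.30×10⁻⁴ s⁻¹
Pressure gradient: |∂P/∂n| = 800 Pa / 177000 m = 4.52×10⁻³ Pa/m
Geostrophic speed: V_g = |∂P/∂n|/(fρ) = 4.52×10⁻³/(1.30×10⁻⁴ × 1.20) = 29.0 m/s
Around a low, centrifugal force acts outward with Coriolis, so pressure-gradient force balances both:
(1/ρ)|∂P/∂n| = fV + V²/R  →  V² + fR·V − fR·V_g = 0
With fR = 1.30×10⁻⁴ × 905×10³ m = 118 m/s:
V = [−fR + √((fR)² + 4 fR V_g)]/2 = [−118 + √(118² + 4×118×29)]/2 = 24.1 m/s
Subgeostrophic (V < V_g = 29 m/s), as expected around a low.

24.1 m s⁻¹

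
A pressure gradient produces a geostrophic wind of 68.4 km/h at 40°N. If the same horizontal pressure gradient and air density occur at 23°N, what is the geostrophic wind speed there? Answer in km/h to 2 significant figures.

With the same pressure gradient and density, V_g ∝ 1/f ∝ 1/sin φ.
V₂ = V₁ · sin φ₁ / sin φ₂ = 68.4 × sin 40° / sin 23°
V₂ = 68.4 × 0.6428/0.3907 = 110 km/h

110 km/h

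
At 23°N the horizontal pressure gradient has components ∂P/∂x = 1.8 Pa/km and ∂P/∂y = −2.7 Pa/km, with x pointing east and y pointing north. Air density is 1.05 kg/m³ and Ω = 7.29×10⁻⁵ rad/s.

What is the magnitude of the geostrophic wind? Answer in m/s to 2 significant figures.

Coriolis parameter at 23°N:
f = 2Ω sin φ = 2 × 7.29×10⁻⁵ × sin 23° = 5.70×10⁻⁵ s⁻¹
Component geostrophic relations (x east, y north):
u_g = −(1/(fρ)) ∂P/∂y,  v_g = (1/(fρ)) ∂P/∂x
u_g = −(−2.7×10⁻³)/(5.70×10⁻⁵ × 1.05) = 45.1 m/s;  v_g = (1.8×10⁻³)/(5.70×10⁻⁵ × 1.05) = 30.1 m/s
|V_g| = √(u_g² + v_g²) = 54.2 m/s

54 m/s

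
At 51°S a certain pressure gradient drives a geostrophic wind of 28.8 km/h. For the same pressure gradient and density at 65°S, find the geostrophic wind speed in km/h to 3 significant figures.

With the same pressure gradient and density, V_g ∝ 1/f ∝ 1/sin φ.
V₂ = V₁ · sin φ₁ / sin φ₂ = 28.8 × sin 51° / sin 65°
V₂ = 28.8 × 0.7771/0.9063 = 24.7 km/h

24.7 km/h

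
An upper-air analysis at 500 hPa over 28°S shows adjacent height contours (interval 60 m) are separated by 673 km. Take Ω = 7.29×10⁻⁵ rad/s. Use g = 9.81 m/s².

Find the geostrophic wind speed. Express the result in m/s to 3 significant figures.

12.8 m/s

Coriolis parameter at 28°S:
f = 2Ω sin φ = 2 × 7.29×10⁻⁵ × sin 28° = 6.84×10⁻⁵ s⁻¹
Height gradient: |∂Z/∂n| = 60 m / 673000 m = 8.92×10⁻⁵
On a pressure surface, geostrophic balance gives V_g = (g/f)|∂Z/∂n|:
V_g = 9.81 × 8.92×10⁻⁵ / 6.84×10⁻⁵ = 12.8 m/s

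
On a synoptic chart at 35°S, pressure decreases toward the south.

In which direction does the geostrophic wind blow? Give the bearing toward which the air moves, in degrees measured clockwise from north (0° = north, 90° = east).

The pressure-gradient force points toward the south (bearing 180°).
Geostrophic balance: in the Southern Hemisphere the Coriolis force deflects motion to the left, so the geostrophic wind blows 90° to the left of the pressure-gradient force (low pressure on the right).
Rotating 180° by 90° counterclockwise gives 090° — the wind blows toward the east.

090°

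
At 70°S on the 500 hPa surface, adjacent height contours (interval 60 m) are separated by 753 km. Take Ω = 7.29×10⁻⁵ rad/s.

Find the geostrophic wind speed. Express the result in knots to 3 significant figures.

Coriolis parameter at 70°S:
f = 2Ω sin φ = 2 × 7.29×10⁻⁵ × sin 70° = 1.37×10⁻⁴ s⁻¹
Height gradient: |∂Z/∂n| = 60 m / 753000 m = 7.97×10⁻⁵
On a pressure surface, geostrophic balance gives V_g = (g/f)|∂Z/∂n|:
V_g = 9.81 × 7.97×10⁻⁵ / 1.37×10⁻⁴ = 5.71 m/s
Converting: 5.71 m/s × 1.944 = 11.1 knots

11.1 knots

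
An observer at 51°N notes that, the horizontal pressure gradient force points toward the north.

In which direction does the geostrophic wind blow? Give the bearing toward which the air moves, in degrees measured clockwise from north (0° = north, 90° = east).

The pressure-gradient force points toward the north (bearing 000°).
Geostrophic balance: in the Northern Hemisphere the Coriolis force deflects motion to the right, so the geostrophic wind blows 90° to the right of the pressure-gradient force (low pressure on the left).
Rotating 000° by 90° clockwise gives 090° — the wind blows toward the east.

090°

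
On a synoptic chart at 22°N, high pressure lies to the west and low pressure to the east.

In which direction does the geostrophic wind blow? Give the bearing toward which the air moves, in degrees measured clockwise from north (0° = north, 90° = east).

180°

The pressure-gradient force points toward the east (bearing 090°).
Geostrophic balance: in the Northern Hemisphere the Coriolis force deflects motion to the right, so the geostrophic wind blows 90° to the right of the pressure-gradient force (low pressure on the left).
Rotating 090° by 90° clockwise gives 180° — the wind blows toward the south.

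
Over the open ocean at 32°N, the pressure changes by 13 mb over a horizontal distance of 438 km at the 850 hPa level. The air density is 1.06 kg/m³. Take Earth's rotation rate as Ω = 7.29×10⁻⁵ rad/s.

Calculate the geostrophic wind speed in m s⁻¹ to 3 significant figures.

Coriolis parameter at 32°N:
f = 2Ω sin φ = 2 × 7.29×10⁻⁵ × sin 32° = 7.73×10⁻⁵ s⁻¹
Pressure gradient: |∂P/∂n| = 1300 Pa / 438000 m = 2.97×10⁻³ Pa/m
Geostrophic balance (pressure-gradient force = Coriolis force):
V_g = (1/(fρ)) |∂P/∂n| = 2.97×10⁻³ / (7.73×10⁻⁵ × 1.06) = 36.2 m/s

36.2 m s⁻¹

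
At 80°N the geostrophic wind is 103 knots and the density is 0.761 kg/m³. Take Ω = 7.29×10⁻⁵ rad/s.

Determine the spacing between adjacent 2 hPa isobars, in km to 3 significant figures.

34.5 km

Coriolis parameter at 80°N:
f = 2Ω sin φ = 2 × 7.29×10⁻⁵ × sin 80° = 1.44×10⁻⁴ s⁻¹
Wind speed in SI: 103 knots = 53.0 m/s
Geostrophic balance rearranged: |∂P/∂n| = f ρ V_g
|∂P/∂n| = 1.44×10⁻⁴ × 0.761 × 53.0 = 5.79×10⁻³ Pa/m
Isobar spacing: Δn = ΔP/|∂P/∂n| = 200 Pa / 5.79×10⁻³ Pa/m = 34543 m ≈ 34.5 km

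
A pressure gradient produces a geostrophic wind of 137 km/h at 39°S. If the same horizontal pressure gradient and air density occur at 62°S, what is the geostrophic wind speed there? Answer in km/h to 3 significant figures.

97.6 km/h

With the same pressure gradient and density, V_g ∝ 1/f ∝ 1/sin φ.
V₂ = V₁ · sin φ₁ / sin φ₂ = 137 × sin 39° / sin 62°
V₂ = 137 × 0.6293/0.8829 = 97.6 km/h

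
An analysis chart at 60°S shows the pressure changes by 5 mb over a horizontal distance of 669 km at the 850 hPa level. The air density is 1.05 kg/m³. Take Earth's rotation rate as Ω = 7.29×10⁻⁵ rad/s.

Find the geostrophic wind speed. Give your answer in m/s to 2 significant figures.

5.6 m/s

Coriolis parameter at 60°S:
f = 2Ω sin φ = 2 × 7.29×10⁻⁵ × sin 60° = 1.26×10⁻⁴ s⁻¹
Pressure gradient: |∂P/∂n| = 500 Pa / 669000 m = 7.47×10⁻⁴ Pa/m
Geostrophic balance (pressure-gradient force = Coriolis force):
V_g = (1/(fρ)) |∂P/∂n| = 7.47×10⁻⁴ / (1.26×10⁻⁴ × 1.05) = 5.64 m/s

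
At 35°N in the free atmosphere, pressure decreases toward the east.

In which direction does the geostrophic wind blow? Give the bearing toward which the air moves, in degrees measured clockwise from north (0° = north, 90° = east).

The pressure-gradient force points toward the east (bearing 090°).
Geostrophic balance: in the Northern Hemisphere the Coriolis force deflects motion to the right, so the geostrophic wind blows 90° to the right of the pressure-gradient force (low pressure on the left).
Rotating 090° by 90° clockwise gives 180° — the wind blows toward the south.

180°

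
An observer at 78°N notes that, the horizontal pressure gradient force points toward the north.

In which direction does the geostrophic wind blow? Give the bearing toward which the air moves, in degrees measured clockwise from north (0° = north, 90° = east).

090°

The pressure-gradient force points toward the north (bearing 000°).
Geostrophic balance: in the Northern Hemisphere the Coriolis force deflects motion to the right, so the geostrophic wind blows 90° to the right of the pressure-gradient force (low pressure on the left).
Rotating 000° by 90° clockwise gives 090° — the wind blows toward the east.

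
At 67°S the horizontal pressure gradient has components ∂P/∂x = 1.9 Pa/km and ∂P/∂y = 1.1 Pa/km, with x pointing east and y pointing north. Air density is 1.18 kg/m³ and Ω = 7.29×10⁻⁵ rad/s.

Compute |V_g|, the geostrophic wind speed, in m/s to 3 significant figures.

13.9 m/s

Coriolis parameter at 67°S:
f = 2Ω sin φ = 2 × 7.29×10⁻⁵ × sin 67° = 1.34×10⁻⁴ s⁻¹
In the Southern Hemisphere f is negative: f = −1.34×10⁻⁴ s⁻¹.
Component geostrophic relations (x east, y north):
u_g = −(1/(fρ)) ∂P/∂y,  v_g = (1/(fρ)) ∂P/∂x
u_g = −(1.1×10⁻³)/(−1.34×10⁻⁴ × 1.18) = 6.95 m/s;  v_g = (1.9×10⁻³)/(−1.34×10⁻⁴ × 1.18) = −12.0 m/s
|V_g| = √(u_g² + v_g²) = 13.9 m/s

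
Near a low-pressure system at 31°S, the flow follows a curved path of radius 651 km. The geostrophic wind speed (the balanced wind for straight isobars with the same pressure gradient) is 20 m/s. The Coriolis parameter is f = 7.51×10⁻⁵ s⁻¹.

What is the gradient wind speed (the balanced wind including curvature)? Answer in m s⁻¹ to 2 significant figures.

15 m s⁻¹

Around a low, centrifugal force acts outward with Coriolis, so pressure-gradient force balances both:
(1/ρ)|∂P/∂n| = fV + V²/R  →  V² + fR·V − fR·V_g = 0
With fR = 7.51×10⁻⁵ × 651×10³ m = 48.9 m/s:
V = [−fR + √((fR)² + 4 fR V_g)]/2 = [−48.9 + √(48.9² + 4×48.9×20)]/2 = 15.2 m/s
Subgeostrophic (V < V_g = 20 m/s), as expected around a low.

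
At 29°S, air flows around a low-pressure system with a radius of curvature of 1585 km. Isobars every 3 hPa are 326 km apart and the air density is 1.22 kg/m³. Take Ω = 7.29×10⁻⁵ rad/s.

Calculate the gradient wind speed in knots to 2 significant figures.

19 knots

Coriolis parameter at 29°S:
f = 2Ω sin φ = 2 × 7.29×10⁻⁵ × sin 29° = 7.07×10⁻⁵ s⁻¹
Pressure gradient: |∂P/∂n| = 300 Pa / 326000 m = 9.20×10⁻⁴ Pa/m
Geostrophic speed: V_g = |∂P/∂n|/(fρ) = 9.20×10⁻⁴/(7.07×10⁻⁵ × 1.22) = 10.7 m/s
Around a low, centrifugal force acts outward with Coriolis, so pressure-gradient force balances both:
(1/ρ)|∂P/∂n| = fV + V²/R  →  V² + fR·V − fR·V_g = 0
With fR = 7.07×10⁻⁵ × 1585×10³ m = 112 m/s:
V = [−fR + √((fR)² + 4 fR V_g)]/2 = [−112 + √(112² + 4×112×10.7)]/2 = 9.81 m/s
Subgeostrophic (V < V_g = 10.7 m/s), as expected around a low.
Converting: 9.81 m/s × 1.944 = 19 knots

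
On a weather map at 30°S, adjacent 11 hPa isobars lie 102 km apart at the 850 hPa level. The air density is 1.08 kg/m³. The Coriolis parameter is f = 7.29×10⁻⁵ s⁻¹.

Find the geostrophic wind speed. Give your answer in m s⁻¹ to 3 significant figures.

Pressure gradient: |∂P/∂n| = 1100 Pa / 102000 m = 1.08×10⁻² Pa/m
Geostrophic balance (pressure-gradient force = Coriolis force):
V_g = (1/(fρ)) |∂P/∂n| = 1.08×10⁻² / (7.29×10⁻⁵ × 1.08) = 137 m/s

137 m s⁻¹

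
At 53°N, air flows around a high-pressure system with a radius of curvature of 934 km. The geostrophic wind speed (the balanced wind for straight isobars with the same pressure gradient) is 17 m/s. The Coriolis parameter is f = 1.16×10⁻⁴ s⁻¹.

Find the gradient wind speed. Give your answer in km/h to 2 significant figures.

Around a high, pressure-gradient force acts outward with centrifugal, so Coriolis balances both:
fV = (1/ρ)|∂P/∂n| + V²/R  →  V² − fR·V + fR·V_g = 0
With fR = 1.16×10⁻⁴ × 934×10³ m = 108 m/s:
V = [fR − √((fR)² − 4 fR V_g)]/2 = [108 − √(108² − 4×108×17)]/2 = 21.1 m/s
Supergeostrophic (V > V_g = 17 m/s), as expected around a high.
Converting: 21.1 m/s × 3.6 = 76 km/h

76 km/h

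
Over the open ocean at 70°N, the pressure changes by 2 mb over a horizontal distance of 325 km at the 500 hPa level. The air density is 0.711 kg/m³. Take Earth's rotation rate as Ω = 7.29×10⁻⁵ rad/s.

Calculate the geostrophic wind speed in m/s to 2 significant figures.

6.3 m/s

Coriolis parameter at 70°N:
f = 2Ω sin φ = 2 × 7.29×10⁻⁵ × sin 70° = 1.37×10⁻⁴ s⁻¹
Pressure gradient: |∂P/∂n| = 200 Pa / 325000 m = 6.15×10⁻⁴ Pa/m
Geostrophic balance (pressure-gradient force = Coriolis force):
V_g = (1/(fρ)) |∂P/∂n| = 6.15×10⁻⁴ / (1.37×10⁻⁴ × 0.711) = 6.32 m/s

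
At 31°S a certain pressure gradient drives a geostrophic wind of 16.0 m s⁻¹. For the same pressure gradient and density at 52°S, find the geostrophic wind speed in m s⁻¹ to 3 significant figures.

10.5 m s⁻¹

With the same pressure gradient and density, V_g ∝ 1/f ∝ 1/sin φ.
V₂ = V₁ · sin φ₁ / sin φ₂ = 16.0 × sin 31° / sin 52°
V₂ = 16.0 × 0.5150/0.7880 = 10.5 m s⁻¹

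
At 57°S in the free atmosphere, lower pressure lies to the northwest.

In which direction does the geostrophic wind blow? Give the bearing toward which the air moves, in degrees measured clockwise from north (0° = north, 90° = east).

225°

The pressure-gradient force points toward the northwest (bearing 315°).
Geostrophic balance: in the Southern Hemisphere the Coriolis force deflects motion to the left, so the geostrophic wind blows 90° to the left of the pressure-gradient force (low pressure on the right).
Rotating 315° by 90° counterclockwise gives 225° — the wind blows toward the southwest.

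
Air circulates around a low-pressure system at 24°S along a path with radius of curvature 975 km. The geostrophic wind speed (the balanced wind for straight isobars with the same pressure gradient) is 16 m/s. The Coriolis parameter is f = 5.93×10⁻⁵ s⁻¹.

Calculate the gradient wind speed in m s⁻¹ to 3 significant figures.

Around a low, centrifugal force acts outward with Coriolis, so pressure-gradient force balances both:
(1/ρ)|∂P/∂n| = fV + V²/R  →  V² + fR·V − fR·V_g = 0
With fR = 5.93×10⁻⁵ × 975×10³ m = 57.8 m/s:
V = [−fR + √((fR)² + 4 fR V_g)]/2 = [−57.8 + √(57.8² + 4×57.8×16)]/2 = 13.1 m/s
Subgeostrophic (V < V_g = 16 m/s), as expected around a low.

13.1 m s⁻¹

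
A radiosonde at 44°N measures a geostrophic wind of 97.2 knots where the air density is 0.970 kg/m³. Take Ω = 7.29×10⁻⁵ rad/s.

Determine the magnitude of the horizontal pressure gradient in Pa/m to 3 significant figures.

4.91×10⁻³ Pa/m

Coriolis parameter at 44°N:
f = 2Ω sin φ = 2 × 7.29×10⁻⁵ × sin 44° = 1.01×10⁻⁴ s⁻¹
Wind speed in SI: 97.2 knots = 50.0 m/s
Geostrophic balance rearranged: |∂P/∂n| = f ρ V_g
|∂P/∂n| = 1.01×10⁻⁴ × 0.970 × 50.0 = 4.91×10⁻³ Pa/m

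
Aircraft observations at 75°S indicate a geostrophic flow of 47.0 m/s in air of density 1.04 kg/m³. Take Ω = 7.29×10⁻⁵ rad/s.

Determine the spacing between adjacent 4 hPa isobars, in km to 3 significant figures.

Coriolis parameter at 75°S:
f = 2Ω sin φ = 2 × 7.29×10⁻⁵ × sin 75° = 1.41×10⁻⁴ s⁻¹
Geostrophic balance rearranged: |∂P/∂n| = f ρ V_g
|∂P/∂n| = 1.41×10⁻⁴ × 1.04 × 47.0 = 6.88×10⁻³ Pa/m
Isobar spacing: Δn = ΔP/|∂P/∂n| = 400 Pa / 6.88×10⁻³ Pa/m = 58107 m ≈ 58.1 km

58.1 km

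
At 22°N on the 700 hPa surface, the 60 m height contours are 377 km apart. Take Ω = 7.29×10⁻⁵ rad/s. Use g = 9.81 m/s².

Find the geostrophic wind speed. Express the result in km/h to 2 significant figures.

Coriolis parameter at 22°N:
f = 2Ω sin φ = 2 × 7.29×10⁻⁵ × sin 22° = 5.46×10⁻⁵ s⁻¹
Height gradient: |∂Z/∂n| = 60 m / 377000 m = 1.59×10⁻⁴
On a pressure surface, geostrophic balance gives V_g = (g/f)|∂Z/∂n|:
V_g = 9.81 × 1.59×10⁻⁴ / 5.46×10⁻⁵ = 28.6 m/s
Converting: 28.6 m/s × 3.6 = 100 km/h

100 km/h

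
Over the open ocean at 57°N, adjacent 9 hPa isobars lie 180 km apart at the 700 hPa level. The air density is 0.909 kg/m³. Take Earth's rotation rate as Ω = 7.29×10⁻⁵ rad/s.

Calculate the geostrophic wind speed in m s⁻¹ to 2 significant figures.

Coriolis parameter at 57°N:
f = 2Ω sin φ = 2 × 7.29×10⁻⁵ × sin 57° = 1.22×10⁻⁴ s⁻¹
Pressure gradient: |∂P/∂n| = 900 Pa / 180000 m = 5.00×10⁻³ Pa/m
Geostrophic balance (pressure-gradient force = Coriolis force):
V_g = (1/(fρ)) |∂P/∂n| = 5.00×10⁻³ / (1.22×10⁻⁴ × 0.909) = 45.0 m/s

45 m s⁻¹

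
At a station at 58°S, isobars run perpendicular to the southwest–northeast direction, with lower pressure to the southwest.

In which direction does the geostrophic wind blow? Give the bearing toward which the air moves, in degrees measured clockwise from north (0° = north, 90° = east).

135°

The pressure-gradient force points toward the southwest (bearing 225°).
Geostrophic balance: in the Southern Hemisphere the Coriolis force deflects motion to the left, so the geostrophic wind blows 90° to the left of the pressure-gradient force (low pressure on the right).
Rotating 225° by 90° counterclockwise gives 135° — the wind blows toward the southeast.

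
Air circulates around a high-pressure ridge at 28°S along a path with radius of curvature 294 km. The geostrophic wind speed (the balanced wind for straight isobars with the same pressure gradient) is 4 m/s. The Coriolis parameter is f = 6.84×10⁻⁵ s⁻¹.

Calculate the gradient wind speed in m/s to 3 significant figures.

5.51 m/s

Around a high, pressure-gradient force acts outward with centrifugal, so Coriolis balances both:
fV = (1/ρ)|∂P/∂n| + V²/R  →  V² − fR·V + fR·V_g = 0
With fR = 6.84×10⁻⁵ × 294×10³ m = 20.1 m/s:
V = [fR − √((fR)² − 4 fR V_g)]/2 = [20.1 − √(20.1² − 4×20.1×4)]/2 = 5.51 m/s
Supergeostrophic (V > V_g = 4 m/s), as expected around a high.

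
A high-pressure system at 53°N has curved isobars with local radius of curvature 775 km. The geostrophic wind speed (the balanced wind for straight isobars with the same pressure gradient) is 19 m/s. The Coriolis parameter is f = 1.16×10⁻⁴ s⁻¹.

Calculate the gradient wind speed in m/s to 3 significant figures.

27.3 m/s

Around a high, pressure-gradient force acts outward with centrifugal, so Coriolis balances both:
fV = (1/ρ)|∂P/∂n| + V²/R  →  V² − fR·V + fR·V_g = 0
With fR = 1.16×10⁻⁴ × 775×10³ m = 89.9 m/s:
V = [fR − √((fR)² − 4 fR V_g)]/2 = [89.9 − √(89.9² − 4×89.9×19)]/2 = 27.3 m/s
Supergeostrophic (V > V_g = 19 m/s), as expected around a high.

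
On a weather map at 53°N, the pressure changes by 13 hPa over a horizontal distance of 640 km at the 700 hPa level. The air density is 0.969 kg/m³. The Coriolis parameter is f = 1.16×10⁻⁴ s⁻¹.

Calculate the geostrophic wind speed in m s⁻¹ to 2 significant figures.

18 m s⁻¹

Pressure gradient: |∂P/∂n| = 1300 Pa / 640000 m = 2.03×10⁻³ Pa/m
Geostrophic balance (pressure-gradient force = Coriolis force):
V_g = (1/(fρ)) |∂P/∂n| = 2.03×10⁻³ / (1.16×10⁻⁴ × 0.969) = 18.1 m/s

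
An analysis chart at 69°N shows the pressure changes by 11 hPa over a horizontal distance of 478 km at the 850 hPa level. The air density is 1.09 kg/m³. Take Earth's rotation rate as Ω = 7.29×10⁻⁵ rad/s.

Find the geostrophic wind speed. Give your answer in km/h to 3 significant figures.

55.8 km/h

Coriolis parameter at 69°N:
f = 2Ω sin φ = 2 × 7.29×10⁻⁵ × sin 69° = 1.36×10⁻⁴ s⁻¹
Pressure gradient: |∂P/∂n| = 1100 Pa / 478000 m = 2.30×10⁻³ Pa/m
Geostrophic balance (pressure-gradient force = Coriolis force):
V_g = (1/(fρ)) |∂P/∂n| = 2.30×10⁻³ / (1.36×10⁻⁴ × 1.09) = 15.5 m/s
Converting: 15.5 m/s × 3.6 = 55.8 km/h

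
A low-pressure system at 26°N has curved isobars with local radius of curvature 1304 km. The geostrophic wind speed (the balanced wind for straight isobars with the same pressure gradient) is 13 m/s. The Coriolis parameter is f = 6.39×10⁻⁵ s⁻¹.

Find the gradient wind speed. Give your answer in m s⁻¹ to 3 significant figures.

Around a low, centrifugal force acts outward with Coriolis, so pressure-gradient force balances both:
(1/ρ)|∂P/∂n| = fV + V²/R  →  V² + fR·V − fR·V_g = 0
With fR = 6.39×10⁻⁵ × 1304×10³ m = 83.3 m/s:
V = [−fR + √((fR)² + 4 fR V_g)]/2 = [−83.3 + √(83.3² + 4×83.3×13)]/2 = 11.4 m/s
Subgeostrophic (V < V_g = 13 m/s), as expected around a low.

11.4 m s⁻¹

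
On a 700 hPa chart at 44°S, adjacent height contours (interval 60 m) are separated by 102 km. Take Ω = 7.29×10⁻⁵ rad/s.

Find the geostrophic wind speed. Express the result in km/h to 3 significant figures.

Coriolis parameter at 44°S:
f = 2Ω sin φ = 2 × 7.29×10⁻⁵ × sin 44° = 1.01×10⁻⁴ s⁻¹
Height gradient: |∂Z/∂n| = 60 m / 102000 m = 5.88×10⁻⁴
On a pressure surface, geostrophic balance gives V_g = (g/f)|∂Z/∂n|:
V_g = 9.81 × 5.88×10⁻⁴ / 1.01×10⁻⁴ = 57.0 m/s
Converting: 57.0 m/s × 3.6 = 205 km/h

205 km/h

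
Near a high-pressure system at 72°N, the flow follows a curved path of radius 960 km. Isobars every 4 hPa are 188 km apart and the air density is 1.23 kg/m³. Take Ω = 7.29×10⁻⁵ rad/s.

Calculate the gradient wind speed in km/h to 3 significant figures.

50.2 km/h

Coriolis parameter at 72°N:
f = 2Ω sin φ = 2 × 7.29×10⁻⁵ × sin 72° = 1.39×10⁻⁴ s⁻¹
Pressure gradient: |∂P/∂n| = 400 Pa / 188000 m = 2.13×10⁻³ Pa/m
Geostrophic speed: V_g = |∂P/∂n|/(fρ) = 2.13×10⁻³/(1.39×10⁻⁴ × 1.23) = 12.5 m/s
Around a high, pressure-gradient force acts outward with centrifugal, so Coriolis balances both:
fV = (1/ρ)|∂P/∂n| + V²/R  →  V² − fR·V + fR·V_g = 0
With fR = 1.39×10⁻⁴ × 960×10³ m = 133 m/s:
V = [fR − √((fR)² − 4 fR V_g)]/2 = [133 − √(133² − 4×133×12.5)]/2 = 13.9 m/s
Supergeostrophic (V > V_g = 12.5 m/s), as expected around a high.
Converting: 13.9 m/s × 3.6 = 50.2 km/h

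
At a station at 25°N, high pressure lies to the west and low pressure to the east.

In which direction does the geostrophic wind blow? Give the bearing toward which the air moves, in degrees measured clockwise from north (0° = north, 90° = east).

The pressure-gradient force points toward the east (bearing 090°).
Geostrophic balance: in the Northern Hemisphere the Coriolis force deflects motion to the right, so the geostrophic wind blows 90° to the right of the pressure-gradient force (low pressure on the left).
Rotating 090° by 90° clockwise gives 180° — the wind blows toward the south.

180°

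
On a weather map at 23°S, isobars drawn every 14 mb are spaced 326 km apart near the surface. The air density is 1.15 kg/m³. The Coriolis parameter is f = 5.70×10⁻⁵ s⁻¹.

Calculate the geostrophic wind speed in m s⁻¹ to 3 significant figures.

Pressure gradient: |∂P/∂n| = 1400 Pa / 326000 m = 4.29×10⁻³ Pa/m
Geostrophic balance (pressure-gradient force = Coriolis force):
V_g = (1/(fρ)) |∂P/∂n| = 4.29×10⁻³ / (5.70×10⁻⁵ × 1.15) = 65.5 m/s

65.5 m s⁻¹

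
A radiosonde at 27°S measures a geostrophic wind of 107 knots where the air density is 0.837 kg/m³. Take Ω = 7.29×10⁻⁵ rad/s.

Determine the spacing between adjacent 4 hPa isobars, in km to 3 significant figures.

Coriolis parameter at 27°S:
f = 2Ω sin φ = 2 × 7.29×10⁻⁵ × sin 27° = 6.62×10⁻⁵ s⁻¹
Wind speed in SI: 107 knots = 55.0 m/s
Geostrophic balance rearranged: |∂P/∂n| = f ρ V_g
|∂P/∂n| = 6.62×10⁻⁵ × 0.837 × 55.0 = 3.05×10⁻³ Pa/m
Isobar spacing: Δn = ΔP/|∂P/∂n| = 400 Pa / 3.05×10⁻³ Pa/m = 131162 m ≈ 131 km

131 km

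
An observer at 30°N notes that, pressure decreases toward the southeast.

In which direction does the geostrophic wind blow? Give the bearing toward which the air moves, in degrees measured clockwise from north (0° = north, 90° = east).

225°

The pressure-gradient force points toward the southeast (bearing 135°).
Geostrophic balance: in the Northern Hemisphere the Coriolis force deflects motion to the right, so the geostrophic wind blows 90° to the right of the pressure-gradient force (low pressure on the left).
Rotating 135° by 90° clockwise gives 225° — the wind blows toward the southwest.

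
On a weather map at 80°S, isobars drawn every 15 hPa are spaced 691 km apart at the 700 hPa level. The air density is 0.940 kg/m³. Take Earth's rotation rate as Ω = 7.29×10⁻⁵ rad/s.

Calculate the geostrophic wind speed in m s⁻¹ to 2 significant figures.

16 m s⁻¹

Coriolis parameter at 80°S:
f = 2Ω sin φ = 2 × 7.29×10⁻⁵ × sin 80° = 1.44×10⁻⁴ s⁻¹
Pressure gradient: |∂P/∂n| = 1500 Pa / 691000 m = 2.17×10⁻³ Pa/m
Geostrophic balance (pressure-gradient force = Coriolis force):
V_g = (1/(fρ)) |∂P/∂n| = 2.17×10⁻³ / (1.44×10⁻⁴ × 0.940) = 16.1 m/s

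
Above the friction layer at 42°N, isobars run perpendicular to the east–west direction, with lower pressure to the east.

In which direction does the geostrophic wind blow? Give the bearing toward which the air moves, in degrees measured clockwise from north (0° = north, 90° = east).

The pressure-gradient force points toward the east (bearing 090°).
Geostrophic balance: in the Northern Hemisphere the Coriolis force deflects motion to the right, so the geostrophic wind blows 90° to the right of the pressure-gradient force (low pressure on the left).
Rotating 090° by 90° clockwise gives 180° — the wind blows toward the south.

180°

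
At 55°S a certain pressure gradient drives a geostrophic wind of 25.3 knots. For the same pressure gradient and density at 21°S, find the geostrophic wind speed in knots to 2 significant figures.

With the same pressure gradient and density, V_g ∝ 1/f ∝ 1/sin φ.
V₂ = V₁ · sin φ₁ / sin φ₂ = 25.3 × sin 55° / sin 21°
V₂ = 25.3 × 0.8192/0.3584 = 58 knots

58 knots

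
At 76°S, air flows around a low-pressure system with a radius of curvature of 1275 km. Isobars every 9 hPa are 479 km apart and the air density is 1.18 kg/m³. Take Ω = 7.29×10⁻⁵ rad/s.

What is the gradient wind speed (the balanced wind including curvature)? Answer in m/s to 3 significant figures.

10.6 m/s

Coriolis parameter at 76°S:
f = 2Ω sin φ = 2 × 7.29×10⁻⁵ × sin 76° = 1.41×10⁻⁴ s⁻¹
Pressure gradient: |∂P/∂n| = 900 Pa / 479000 m = 1.88×10⁻³ Pa/m
Geostrophic speed: V_g = |∂P/∂n|/(fρ) = 1.88×10⁻³/(1.41×10⁻⁴ × 1.18) = 11.3 m/s
Around a low, centrifugal force acts outward with Coriolis, so pressure-gradient force balances both:
(1/ρ)|∂P/∂n| = fV + V²/R  →  V² + fR·V − fR·V_g = 0
With fR = 1.41×10⁻⁴ × 1275×10³ m = 180 m/s:
V = [−fR + √((fR)² + 4 fR V_g)]/2 = [−180 + √(180² + 4×180×11.3)]/2 = 10.6 m/s
Subgeostrophic (V < V_g = 11.3 m/s), as expected around a low.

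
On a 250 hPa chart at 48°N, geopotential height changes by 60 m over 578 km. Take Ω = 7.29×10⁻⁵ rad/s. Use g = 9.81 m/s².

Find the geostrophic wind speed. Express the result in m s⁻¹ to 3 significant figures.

Coriolis parameter at 48°N:
f = 2Ω sin φ = 2 × 7.29×10⁻⁵ × sin 48° = 1.08×10⁻⁴ s⁻¹
Height gradient: |∂Z/∂n| = 60 m / 578000 m = 1.04×10⁻⁴
On a pressure surface, geostrophic balance gives V_g = (g/f)|∂Z/∂n|:
V_g = 9.81 × 1.04×10⁻⁴ / 1.08×10⁻⁴ = 9.40 m/s

9.40 m s⁻¹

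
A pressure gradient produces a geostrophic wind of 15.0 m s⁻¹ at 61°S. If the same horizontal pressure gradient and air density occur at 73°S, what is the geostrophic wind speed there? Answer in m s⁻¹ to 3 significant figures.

13.7 m s⁻¹

With the same pressure gradient and density, V_g ∝ 1/f ∝ 1/sin φ.
V₂ = V₁ · sin φ₁ / sin φ₂ = 15.0 × sin 61° / sin 73°
V₂ = 15.0 × 0.8746/0.9563 = 13.7 m s⁻¹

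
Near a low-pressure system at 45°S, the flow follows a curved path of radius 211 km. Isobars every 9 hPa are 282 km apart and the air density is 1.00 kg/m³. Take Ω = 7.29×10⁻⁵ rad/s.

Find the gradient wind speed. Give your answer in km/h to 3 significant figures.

62.1 km/h

Coriolis parameter at 45°S:
f = 2Ω sin φ = 2 × 7.29×10⁻⁵ × sin 45° = 1.03×10⁻⁴ s⁻¹
Pressure gradient: |∂P/∂n| = 900 Pa / 282000 m = 3.19×10⁻³ Pa/m
Geostrophic speed: V_g = |∂P/∂n|/(fρ) = 3.19×10⁻³/(1.03×10⁻⁴ × 1.00) = 31.0 m/s
Around a low, centrifugal force acts outward with Coriolis, so pressure-gradient force balances both:
(1/ρ)|∂P/∂n| = fV + V²/R  →  V² + fR·V − fR·V_g = 0
With fR = 1.03×10⁻⁴ × 211×10³ m = 21.8 m/s:
V = [−fR + √((fR)² + 4 fR V_g)]/2 = [−21.8 + √(21.8² + 4×21.8×31)]/2 = 17.3 m/s
Subgeostrophic (V < V_g = 31 m/s), as expected around a low.
Converting: 17.3 m/s × 3.6 = 62.1 km/h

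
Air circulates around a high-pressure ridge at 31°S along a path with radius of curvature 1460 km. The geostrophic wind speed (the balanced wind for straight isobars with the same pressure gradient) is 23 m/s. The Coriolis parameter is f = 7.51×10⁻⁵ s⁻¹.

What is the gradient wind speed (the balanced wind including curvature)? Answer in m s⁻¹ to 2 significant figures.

Around a high, pressure-gradient force acts outward with centrifugal, so Coriolis balances both:
fV = (1/ρ)|∂P/∂n| + V²/R  →  V² − fR·V + fR·V_g = 0
With fR = 7.51×10⁻⁵ × 1460×10³ m = 110 m/s:
V = [fR − √((fR)² − 4 fR V_g)]/2 = [110 − √(110² − 4×110×23)]/2 = 32.8 m/s
Supergeostrophic (V > V_g = 23 m/s), as expected around a high.

33 m s⁻¹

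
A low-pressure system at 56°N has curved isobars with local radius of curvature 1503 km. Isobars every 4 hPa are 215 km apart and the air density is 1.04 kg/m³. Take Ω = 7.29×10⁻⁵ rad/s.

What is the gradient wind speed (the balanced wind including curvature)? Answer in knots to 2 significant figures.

27 knots

Coriolis parameter at 56°N:
f = 2Ω sin φ = 2 × 7.29×10⁻⁵ × sin 56° = 1.21×10⁻⁴ s⁻¹
Pressure gradient: |∂P/∂n| = 400 Pa / 215000 m = 1.86×10⁻³ Pa/m
Geostrophic speed: V_g = |∂P/∂n|/(fρ) = 1.86×10⁻³/(1.21×10⁻⁴ × 1.04) = 14.8 m/s
Around a low, centrifugal force acts outward with Coriolis, so pressure-gradient force balances both:
(1/ρ)|∂P/∂n| = fV + V²/R  →  V² + fR·V − fR·V_g = 0
With fR = 1.21×10⁻⁴ × 1503×10³ m = 182 m/s:
V = [−fR + √((fR)² + 4 fR V_g)]/2 = [−182 + √(182² + 4×182×14.8)]/2 = 13.8 m/s
Subgeostrophic (V < V_g = 14.8 m/s), as expected around a low.
Converting: 13.8 m/s × 1.944 = 27 knots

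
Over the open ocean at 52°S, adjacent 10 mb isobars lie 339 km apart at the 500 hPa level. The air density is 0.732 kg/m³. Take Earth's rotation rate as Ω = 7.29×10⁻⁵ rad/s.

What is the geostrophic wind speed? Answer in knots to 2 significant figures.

68 knots

Coriolis parameter at 52°S:
f = 2Ω sin φ = 2 × 7.29×10⁻⁵ × sin 52° = 1.15×10⁻⁴ s⁻¹
Pressure gradient: |∂P/∂n| = 1000 Pa / 339000 m = 2.95×10⁻³ Pa/m
Geostrophic balance (pressure-gradient force = Coriolis force):
V_g = (1/(fρ)) |∂P/∂n| = 2.95×10⁻³ / (1.15×10⁻⁴ × 0.732) = 35.1 m/s
Converting: 35.1 m/s × 1.944 = 68 knots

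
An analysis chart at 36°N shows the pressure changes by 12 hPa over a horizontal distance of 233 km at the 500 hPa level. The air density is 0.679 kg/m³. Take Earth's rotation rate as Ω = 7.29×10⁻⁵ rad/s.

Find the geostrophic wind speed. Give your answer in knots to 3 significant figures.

172 knots

Coriolis parameter at 36°N:
f = 2Ω sin φ = 2 × 7.29×10⁻⁵ × sin 36° = 8.57×10⁻⁵ s⁻¹
Pressure gradient: |∂P/∂n| = 1200 Pa / 233000 m = 5.15×10⁻³ Pa/m
Geostrophic balance (pressure-gradient force = Coriolis force):
V_g = (1/(fρ)) |∂P/∂n| = 5.15×10⁻³ / (8.57×10⁻⁵ × 0.679) = 88.5 m/s
Converting: 88.5 m/s × 1.944 = 172 knots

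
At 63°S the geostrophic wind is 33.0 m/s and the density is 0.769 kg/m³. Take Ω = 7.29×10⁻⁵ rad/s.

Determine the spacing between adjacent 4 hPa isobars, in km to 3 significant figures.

Coriolis parameter at 63°S:
f = 2Ω sin φ = 2 × 7.29×10⁻⁵ × sin 63° = 1.30×10⁻⁴ s⁻¹
Geostrophic balance rearranged: |∂P/∂n| = f ρ V_g
|∂P/∂n| = 1.30×10⁻⁴ × 0.769 × 33.0 = 3.30×10⁻³ Pa/m
Isobar spacing: Δn = ΔP/|∂P/∂n| = 400 Pa / 3.30×10⁻³ Pa/m = 121334 m ≈ 121 km

121 km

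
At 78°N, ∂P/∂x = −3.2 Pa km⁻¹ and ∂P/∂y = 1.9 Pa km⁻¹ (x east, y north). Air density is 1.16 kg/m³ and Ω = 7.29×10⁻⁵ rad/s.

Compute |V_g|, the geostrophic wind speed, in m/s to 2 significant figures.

22 m/s

Coriolis parameter at 78°N:
f = 2Ω sin φ = 2 × 7.29×10⁻⁵ × sin 78° = 1.43×10⁻⁴ s⁻¹
Component geostrophic relations (x east, y north):
u_g = −(1/(fρ)) ∂P/∂y,  v_g = (1/(fρ)) ∂P/∂x
u_g = −(1.9×10⁻³)/(1.43×10⁻⁴ × 1.16) = −11.5 m/s;  v_g = (−3.2×10⁻³)/(1.43×10⁻⁴ × 1.16) = −19.3 m/s
|V_g| = √(u_g² + v_g²) = 22.5 m/s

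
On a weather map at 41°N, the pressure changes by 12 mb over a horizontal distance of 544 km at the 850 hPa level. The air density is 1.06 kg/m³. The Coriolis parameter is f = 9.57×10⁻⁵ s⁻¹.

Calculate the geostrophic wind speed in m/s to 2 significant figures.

Pressure gradient: |∂P/∂n| = 1200 Pa / 544000 m = 2.21×10⁻³ Pa/m
Geostrophic balance (pressure-gradient force = Coriolis force):
V_g = (1/(fρ)) |∂P/∂n| = 2.21×10⁻³ / (9.57×10⁻⁵ × 1.06) = 21.7 m/s

22 m/s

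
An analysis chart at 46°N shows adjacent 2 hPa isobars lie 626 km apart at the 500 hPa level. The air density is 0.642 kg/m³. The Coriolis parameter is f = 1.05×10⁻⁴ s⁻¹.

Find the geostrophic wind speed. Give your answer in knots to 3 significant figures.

9.21 knots

Pressure gradient: |∂P/∂n| = 200 Pa / 626000 m = 3.19×10⁻⁴ Pa/m
Geostrophic balance (pressure-gradient force = Coriolis force):
V_g = (1/(fρ)) |∂P/∂n| = 3.19×10⁻⁴ / (1.05×10⁻⁴ × 0.642) = 4.74 m/s
Converting: 4.74 m/s × 1.944 = 9.21 knots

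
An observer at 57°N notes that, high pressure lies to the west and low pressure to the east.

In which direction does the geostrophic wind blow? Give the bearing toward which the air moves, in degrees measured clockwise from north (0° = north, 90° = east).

The pressure-gradient force points toward the east (bearing 090°).
Geostrophic balance: in the Northern Hemisphere the Coriolis force deflects motion to the right, so the geostrophic wind blows 90° to the right of the pressure-gradient force (low pressure on the left).
Rotating 090° by 90° clockwise gives 180° — the wind blows toward the south.

180°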